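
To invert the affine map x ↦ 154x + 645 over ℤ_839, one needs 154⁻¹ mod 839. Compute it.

Extended Euclidean algorithm:
839 = 5*154 + 69
154 = 2*69 + 16
69 = 4*16 + 5
16 = 3*5 + 1
5 = 5*1 + 0
The gcd is 1. Working backward:
1 = 16 − 3·5
1 = −3·69 + 13·16
1 = 13·154 − 29·69
1 = −29·839 + 158·154
So 154·158 ≡ 1 (mod 839).

158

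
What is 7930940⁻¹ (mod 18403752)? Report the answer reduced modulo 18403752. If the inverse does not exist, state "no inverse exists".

Euclidean algorithm on 18403752, 7930940:
18403752 = 2*7930940 + 2541872
7930940 = 3*2541872 + 305324
2541872 = 8*305324 + 99280
305324 = 3*99280 + 7484
99280 = 13*7484 + 1988
7484 = 3*1988 + 1520
1988 = 1*1520 + 468
1520 = 3*468 + 116
468 = 4*116 + 4
116 = 29*4 + 0
Since gcd = 4 > 1, 7930940 is not a unit mod 18403752.

no inverse exists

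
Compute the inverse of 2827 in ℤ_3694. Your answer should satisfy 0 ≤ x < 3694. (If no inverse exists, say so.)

899

Extended Euclidean algorithm:
3694 = 1·2827 + 867
2827 = 3·867 + 226
867 = 3·226 + 189
226 = 1·189 + 37
189 = 5·37 + 4
37 = 9·4 + 1
4 = 4·1 + 0
gcd = 1, so the inverse exists. Back-substitute:
1 = 37 − 9·4
1 = −9·189 + 46·37
1 = 46·226 − 55·189
1 = −55·867 + 211·226
1 = 211·2827 − 688·867
1 = −688·3694 + 899·2827
So 2827·899 ≡ 1 (mod 3694).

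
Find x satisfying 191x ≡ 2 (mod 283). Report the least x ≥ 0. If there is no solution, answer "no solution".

203

First find gcd(191, 283):
283 = 1·191 + 92
191 = 2·92 + 7
92 = 13·7 + 1
7 = 7·1 + 0
gcd = 1, so a unique solution mod 283 exists.
Back-substitute for the Bézout coefficients:
1 = 92 − 13·7
1 = −13·191 + 27·92
1 = 27·283 − 40·191
So 191·(-40) ≡ 1 (mod 283), giving 191⁻¹ ≡ 243.
x ≡ 191⁻¹·2 ≡ 243·2 ≡ 203 (mod 283).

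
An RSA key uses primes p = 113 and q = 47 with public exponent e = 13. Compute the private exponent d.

1189

φ(n) = (p−1)(q−1) = 112·46 = 5152.
Need d with 13·d ≡ 1 (mod 5152). Apply the extended Euclidean algorithm:
5152 = 396×13 + 4
13 = 3×4 + 1
4 = 4×1 + 0
Back-substitute:
1 = 13 − 3·4
1 = −3·5152 + 1189·13
So 13·1189 ≡ 1 (mod 5152), hence d = 1189.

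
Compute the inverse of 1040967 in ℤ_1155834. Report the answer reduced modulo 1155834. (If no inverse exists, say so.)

Euclidean algorithm on 1155834, 1040967:
1155834 = 1*1040967 + 114867
1040967 = 9*114867 + 7164
114867 = 16*7164 + 243
7164 = 29*243 + 117
243 = 2*117 + 9
117 = 13*9 + 0
The gcd is 9, not 1, hence no inverse exists.

no inverse exists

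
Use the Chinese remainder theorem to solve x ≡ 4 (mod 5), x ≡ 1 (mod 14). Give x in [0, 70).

29

Write x = 4 + 5·k. Then 5·k ≡ 1 − 4 ≡ 11 (mod 14).
Need 5⁻¹ mod 14. Extended Euclid on (14, 5):
14 = 2*5 + 4
5 = 1*4 + 1
4 = 4*1 + 0
Back-substitute:
1 = 5 − 4
1 = −14 + 3·5
5⁻¹ ≡ 3 (mod 14), so k ≡ 3·11 ≡ 5 (mod 14).
x = 4 + 5·5 = 29.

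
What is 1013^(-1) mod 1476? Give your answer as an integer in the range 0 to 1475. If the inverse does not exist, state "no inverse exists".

1001

Extended Euclidean algorithm:
1476 = 1*1013 + 463
1013 = 2*463 + 87
463 = 5*87 + 28
87 = 3*28 + 3
28 = 9*3 + 1
3 = 3*1 + 0
The gcd is 1. Working backward:
1 = 28 − 9·3
1 = −9·87 + 28·28
1 = 28·463 − 149·87
1 = −149·1013 + 326·463
1 = 326·1476 − 475·1013
Thus 1013·(-475) ≡ 1 (mod 1476); reducing, -475 mod 1476 = 1001.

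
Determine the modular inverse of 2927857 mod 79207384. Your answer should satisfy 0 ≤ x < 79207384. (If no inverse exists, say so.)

Extended Euclidean algorithm:
79207384 = 27×2927857 + 155245
2927857 = 18×155245 + 133447
155245 = 1×133447 + 21798
133447 = 6×21798 + 2659
21798 = 8×2659 + 526
2659 = 5×526 + 29
526 = 18×29 + 4
29 = 7×4 + 1
4 = 4×1 + 0
The gcd is 1. Working backward:
1 = 29 − 7·4
1 = −7·526 + 127·29
1 = 127·2659 − 642·526
1 = −642·21798 + 5263·2659
1 = 5263·133447 − 32220·21798
1 = −32220·155245 + 37483·133447
1 = 37483·2927857 − 706914·155245
1 = −706914·79207384 + 19124161·2927857
So 2927857·19124161 ≡ 1 (mod 79207384).

19124161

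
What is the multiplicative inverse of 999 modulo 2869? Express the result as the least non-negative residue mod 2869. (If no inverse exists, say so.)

gcd(2869, 999) by repeated division:
2869 = 2·999 + 871
999 = 1·871 + 128
871 = 6·128 + 103
128 = 1·103 + 25
103 = 4·25 + 3
25 = 8·3 + 1
3 = 3·1 + 0
Since gcd(999, 2869) = 1, back-substitute to write 1 as a combination:
1 = 25 − 8·3
1 = −8·103 + 33·25
1 = 33·128 − 41·103
1 = −41·871 + 279·128
1 = 279·999 − 320·871
1 = −320·2869 + 919·999
So 999·919 ≡ 1 (mod 2869).

919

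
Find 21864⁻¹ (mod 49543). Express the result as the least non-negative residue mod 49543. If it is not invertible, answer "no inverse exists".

4933

Extended Euclidean algorithm:
49543 = 2*21864 + 5815
21864 = 3*5815 + 4419
5815 = 1*4419 + 1396
4419 = 3*1396 + 231
1396 = 6*231 + 10
231 = 23*10 + 1
10 = 10*1 + 0
The gcd is 1. Working backward:
1 = 231 − 23·10
1 = −23·1396 + 139·231
1 = 139·4419 − 440·1396
1 = −440·5815 + 579·4419
1 = 579·21864 − 2177·5815
1 = −2177·49543 + 4933·21864
So 21864·4933 ≡ 1 (mod 49543).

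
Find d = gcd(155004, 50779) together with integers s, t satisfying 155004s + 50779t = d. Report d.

1

Euclidean algorithm:
155004 = 3·50779 + 2667
50779 = 19·2667 + 106
2667 = 25·106 + 17
106 = 6·17 + 4
17 = 4·4 + 1
4 = 4·1 + 0
gcd(155004, 50779) = 1.
Express as a combination:
1 = 17 − 4·4
1 = −4·106 + 25·17
1 = 25·2667 − 629·106
1 = −629·50779 + 11976·2667
1 = 11976·155004 − 36557·50779
So 1 = (11976)·155004 + (-36557)·50779.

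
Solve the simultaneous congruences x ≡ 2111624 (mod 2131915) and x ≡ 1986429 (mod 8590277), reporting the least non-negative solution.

Write x = 2111624 + 2131915·k. Then 2131915·k ≡ 1986429 − 2111624 ≡ 8465082 (mod 8590277).
Need 2131915⁻¹ mod 8590277. Extended Euclid on (8590277, 2131915):
8590277 = 4*2131915 + 62617
2131915 = 34*62617 + 2937
62617 = 21*2937 + 940
2937 = 3*940 + 117
940 = 8*117 + 4
117 = 29*4 + 1
4 = 4*1 + 0
Back-substitute:
1 = 117 − 29·4
1 = −29·940 + 233·117
1 = 233·2937 − 728·940
1 = −728·62617 + 15521·2937
1 = 15521·2131915 − 528442·62617
1 = −528442·8590277 + 2129289·2131915
2131915⁻¹ ≡ 2129289 (mod 8590277), so k ≡ 2129289·8465082 ≡ 5729786 (mod 8590277).
x = 2111624 + 2131915·5729786 = 12215418831814.

12215418831814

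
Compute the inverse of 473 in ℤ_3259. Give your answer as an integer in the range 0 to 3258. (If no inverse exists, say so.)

1943

Apply the Euclidean algorithm to 3259 and 473:
3259 = 6*473 + 421
473 = 1*421 + 52
421 = 8*52 + 5
52 = 10*5 + 2
5 = 2*2 + 1
2 = 2*1 + 0
The gcd is 1. Working backward:
1 = 5 − 2·2
1 = −2·52 + 21·5
1 = 21·421 − 170·52
1 = −170·473 + 191·421
1 = 191·3259 − 1316·473
Hence 473⁻¹ ≡ -1316 ≡ 1943 (mod 3259).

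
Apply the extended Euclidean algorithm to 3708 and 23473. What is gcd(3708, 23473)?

Euclidean algorithm:
23473 = 6·3708 + 1225
3708 = 3·1225 + 33
1225 = 37·33 + 4
33 = 8·4 + 1
4 = 4·1 + 0
gcd(3708, 23473) = 1.
Working backward:
1 = 33 − 8·4
1 = −8·1225 + 297·33
1 = 297·3708 − 899·1225
1 = −899·23473 + 5691·3708
So 1 = (-899)·23473 + (5691)·3708.

1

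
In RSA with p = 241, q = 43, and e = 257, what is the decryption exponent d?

φ(n) = (p−1)(q−1) = 240·42 = 10080.
Need d with 257·d ≡ 1 (mod 10080). Apply the extended Euclidean algorithm:
10080 = 39·257 + 57
257 = 4·57 + 29
57 = 1·29 + 28
29 = 1·28 + 1
28 = 28·1 + 0
Back-substitute:
1 = 29 − 28
1 = −57 + 2·29
1 = 2·257 − 9·57
1 = −9·10080 + 353·257
So 257·353 ≡ 1 (mod 10080), hence d = 353.

353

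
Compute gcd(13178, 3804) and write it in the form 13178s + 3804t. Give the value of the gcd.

2

Apply Euclid's algorithm to 13178 and 3804:
13178 = 3·3804 + 1766
3804 = 2·1766 + 272
1766 = 6·272 + 134
272 = 2·134 + 4
134 = 33·4 + 2
4 = 2·2 + 0
gcd(13178, 3804) = 2.
Back-substituting:
2 = 134 − 33·4
2 = −33·272 + 67·134
2 = 67·1766 − 435·272
2 = −435·3804 + 937·1766
2 = 937·13178 − 3246·3804
So 2 = (937)·13178 + (-3246)·3804.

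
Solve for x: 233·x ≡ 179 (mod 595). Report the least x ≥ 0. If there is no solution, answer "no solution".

583

First find gcd(233, 595):
595 = 2*233 + 129
233 = 1*129 + 104
129 = 1*104 + 25
104 = 4*25 + 4
25 = 6*4 + 1
4 = 4*1 + 0
gcd = 1, so a unique solution mod 595 exists.
Back-substitute for the Bézout coefficients:
1 = 25 − 6·4
1 = −6·104 + 25·25
1 = 25·129 − 31·104
1 = −31·233 + 56·129
1 = 56·595 − 143·233
So 233·(-143) ≡ 1 (mod 595), giving 233⁻¹ ≡ 452.
x ≡ 233⁻¹·179 ≡ 452·179 ≡ 583 (mod 595).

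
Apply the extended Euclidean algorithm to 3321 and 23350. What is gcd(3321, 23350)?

1

Repeated division:
23350 = 7×3321 + 103
3321 = 32×103 + 25
103 = 4×25 + 3
25 = 8×3 + 1
3 = 3×1 + 0
gcd(3321, 23350) = 1.
Express as a combination:
1 = 25 − 8·3
1 = −8·103 + 33·25
1 = 33·3321 − 1064·103
1 = −1064·23350 + 7481·3321
So 1 = (-1064)·23350 + (7481)·3321.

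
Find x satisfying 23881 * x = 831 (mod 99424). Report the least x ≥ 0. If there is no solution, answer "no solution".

gcd(23881, 99424):
99424 = 4×23881 + 3900
23881 = 6×3900 + 481
3900 = 8×481 + 52
481 = 9×52 + 13
52 = 4×13 + 0
gcd = 13, but 13 ∤ 831, so the congruence has no solution.

no solution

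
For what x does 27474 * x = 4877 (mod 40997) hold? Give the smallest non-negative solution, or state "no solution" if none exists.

First find gcd(27474, 40997):
40997 = 1×27474 + 13523
27474 = 2×13523 + 428
13523 = 31×428 + 255
428 = 1×255 + 173
255 = 1×173 + 82
173 = 2×82 + 9
82 = 9×9 + 1
9 = 9×1 + 0
gcd = 1, so a unique solution mod 40997 exists.
Back-substitute for the Bézout coefficients:
1 = 82 − 9·9
1 = −9·173 + 19·82
1 = 19·255 − 28·173
1 = −28·428 + 47·255
1 = 47·13523 − 1485·428
1 = −1485·27474 + 3017·13523
1 = 3017·40997 − 4502·27474
So 27474·(-4502) ≡ 1 (mod 40997), giving 27474⁻¹ ≡ 36495.
x ≡ 27474⁻¹·4877 ≡ 36495·4877 ≡ 18138 (mod 40997).

18138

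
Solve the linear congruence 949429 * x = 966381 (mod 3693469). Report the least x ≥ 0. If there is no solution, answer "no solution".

First find gcd(949429, 3693469):
3693469 = 3·949429 + 845182
949429 = 1·845182 + 104247
845182 = 8·104247 + 11206
104247 = 9·11206 + 3393
11206 = 3·3393 + 1027
3393 = 3·1027 + 312
1027 = 3·312 + 91
312 = 3·91 + 39
91 = 2·39 + 13
39 = 3·13 + 0
gcd = 13 and 13 | 966381, so solutions exist. Divide through by 13: 73033x ≡ 74337 (mod 284113).
Now find 73033⁻¹ mod 284113:
284113 = 3*73033 + 65014
73033 = 1*65014 + 8019
65014 = 8*8019 + 862
8019 = 9*862 + 261
862 = 3*261 + 79
261 = 3*79 + 24
79 = 3*24 + 7
24 = 3*7 + 3
7 = 2*3 + 1
3 = 3*1 + 0
Back-substitute:
1 = 7 − 2·3
1 = −2·24 + 7·7
1 = 7·79 − 23·24
1 = −23·261 + 76·79
1 = 76·862 − 251·261
1 = −251·8019 + 2335·862
1 = 2335·65014 − 18931·8019
1 = −18931·73033 + 21266·65014
1 = 21266·284113 − 82729·73033
So 73033·(-82729) ≡ 1 (mod 284113), i.e. 73033⁻¹ ≡ 201384.
Then x ≡ 201384·74337 ≡ 84325 (mod 284113); the smallest non-negative solution is x = 84325.

84325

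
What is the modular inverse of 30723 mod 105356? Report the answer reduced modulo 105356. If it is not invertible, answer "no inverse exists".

82027

Extended Euclidean algorithm:
105356 = 3·30723 + 13187
30723 = 2·13187 + 4349
13187 = 3·4349 + 140
4349 = 31·140 + 9
140 = 15·9 + 5
9 = 1·5 + 4
5 = 1·4 + 1
4 = 4·1 + 0
gcd = 1, so the inverse exists. Back-substitute:
1 = 5 − 4
1 = −9 + 2·5
1 = 2·140 − 31·9
1 = −31·4349 + 963·140
1 = 963·13187 − 2920·4349
1 = −2920·30723 + 6803·13187
1 = 6803·105356 − 23329·30723
So 30723·(-23329) ≡ 1 (mod 105356), and -23329 ≡ 82027 (mod 105356).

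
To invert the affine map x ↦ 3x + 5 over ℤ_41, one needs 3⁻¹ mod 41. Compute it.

14

Run Euclid on (41, 3):
41 = 13*3 + 2
3 = 1*2 + 1
2 = 2*1 + 0
The gcd is 1. Working backward:
1 = 3 − 2
1 = −41 + 14·3
So 3·14 ≡ 1 (mod 41).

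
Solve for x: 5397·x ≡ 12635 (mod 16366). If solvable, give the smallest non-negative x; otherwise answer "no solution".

First find gcd(5397, 16366):
16366 = 3·5397 + 175
5397 = 30·175 + 147
175 = 1·147 + 28
147 = 5·28 + 7
28 = 4·7 + 0
gcd = 7 and 7 | 12635, so solutions exist. Divide through by 7: 771x ≡ 1805 (mod 2338).
Now find 771⁻¹ mod 2338:
2338 = 3×771 + 25
771 = 30×25 + 21
25 = 1×21 + 4
21 = 5×4 + 1
4 = 4×1 + 0
Back-substitute:
1 = 21 − 5·4
1 = −5·25 + 6·21
1 = 6·771 − 185·25
1 = −185·2338 + 561·771
So 771⁻¹ ≡ 561 (mod 2338).
Then x ≡ 561·1805 ≡ 251 (mod 2338); the smallest non-negative solution is x = 251.

251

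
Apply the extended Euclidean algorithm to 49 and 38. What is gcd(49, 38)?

Repeated division:
49 = 1×38 + 11
38 = 3×11 + 5
11 = 2×5 + 1
5 = 5×1 + 0
gcd(49, 38) = 1.
Back-substituting:
1 = 11 − 2·5
1 = −2·38 + 7·11
1 = 7·49 − 9·38
So 1 = (7)·49 + (-9)·38.

1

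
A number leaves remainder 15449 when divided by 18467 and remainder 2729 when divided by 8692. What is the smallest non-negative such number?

90060541

Write x = 15449 + 18467·k. Then 18467·k ≡ 2729 − 15449 ≡ 4664 (mod 8692).
Need 18467⁻¹ mod 8692. Extended Euclid on (8692, 1083):
8692 = 8*1083 + 28
1083 = 38*28 + 19
28 = 1*19 + 9
19 = 2*9 + 1
9 = 9*1 + 0
Back-substitute:
1 = 19 − 2·9
1 = −2·28 + 3·19
1 = 3·1083 − 116·28
1 = −116·8692 + 931·1083
18467⁻¹ ≡ 931 (mod 8692), so k ≡ 931·4664 ≡ 4876 (mod 8692).
x = 15449 + 18467·4876 = 90060541.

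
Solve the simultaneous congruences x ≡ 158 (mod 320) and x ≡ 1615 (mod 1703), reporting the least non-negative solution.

480158

Write x = 158 + 320·k. Then 320·k ≡ 1615 − 158 ≡ 1457 (mod 1703).
Need 320⁻¹ mod 1703. Extended Euclid on (1703, 320):
1703 = 5*320 + 103
320 = 3*103 + 11
103 = 9*11 + 4
11 = 2*4 + 3
4 = 1*3 + 1
3 = 3*1 + 0
Back-substitute:
1 = 4 − 3
1 = −11 + 3·4
1 = 3·103 − 28·11
1 = −28·320 + 87·103
1 = 87·1703 − 463·320
320⁻¹ ≡ 1240 (mod 1703), so k ≡ 1240·1457 ≡ 1500 (mod 1703).
x = 158 + 320·1500 = 480158.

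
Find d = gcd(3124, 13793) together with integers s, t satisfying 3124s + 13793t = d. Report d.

1

Repeated division:
13793 = 4*3124 + 1297
3124 = 2*1297 + 530
1297 = 2*530 + 237
530 = 2*237 + 56
237 = 4*56 + 13
56 = 4*13 + 4
13 = 3*4 + 1
4 = 4*1 + 0
gcd(3124, 13793) = 1.
Express as a combination:
1 = 13 − 3·4
1 = −3·56 + 13·13
1 = 13·237 − 55·56
1 = −55·530 + 123·237
1 = 123·1297 − 301·530
1 = −301·3124 + 725·1297
1 = 725·13793 − 3201·3124
So 1 = (725)·13793 + (-3201)·3124.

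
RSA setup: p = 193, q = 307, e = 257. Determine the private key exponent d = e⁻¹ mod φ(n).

6401

φ(n) = (p−1)(q−1) = 192·306 = 58752.
Need d with 257·d ≡ 1 (mod 58752). Apply the extended Euclidean algorithm:
58752 = 228·257 + 156
257 = 1·156 + 101
156 = 1·101 + 55
101 = 1·55 + 46
55 = 1·46 + 9
46 = 5·9 + 1
9 = 9·1 + 0
Back-substitute:
1 = 46 − 5·9
1 = −5·55 + 6·46
1 = 6·101 − 11·55
1 = −11·156 + 17·101
1 = 17·257 − 28·156
1 = −28·58752 + 6401·257
So 257·6401 ≡ 1 (mod 58752), hence d = 6401.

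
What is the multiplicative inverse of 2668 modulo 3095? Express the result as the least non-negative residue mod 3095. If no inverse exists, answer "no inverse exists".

1022

gcd(3095, 2668) by repeated division:
3095 = 1×2668 + 427
2668 = 6×427 + 106
427 = 4×106 + 3
106 = 35×3 + 1
3 = 3×1 + 0
gcd = 1, so the inverse exists. Back-substitute:
1 = 106 − 35·3
1 = −35·427 + 141·106
1 = 141·2668 − 881·427
1 = −881·3095 + 1022·2668
So 2668·1022 ≡ 1 (mod 3095).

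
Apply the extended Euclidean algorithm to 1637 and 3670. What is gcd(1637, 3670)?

Euclidean algorithm:
3670 = 2*1637 + 396
1637 = 4*396 + 53
396 = 7*53 + 25
53 = 2*25 + 3
25 = 8*3 + 1
3 = 3*1 + 0
gcd(1637, 3670) = 1.
Working backward:
1 = 25 − 8·3
1 = −8·53 + 17·25
1 = 17·396 − 127·53
1 = −127·1637 + 525·396
1 = 525·3670 − 1177·1637
So 1 = (525)·3670 + (-1177)·1637.

1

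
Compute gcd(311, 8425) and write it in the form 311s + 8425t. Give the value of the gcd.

1

Repeated division:
8425 = 27×311 + 28
311 = 11×28 + 3
28 = 9×3 + 1
3 = 3×1 + 0
gcd(311, 8425) = 1.
Express as a combination:
1 = 28 − 9·3
1 = −9·311 + 100·28
1 = 100·8425 − 2709·311
So 1 = (100)·8425 + (-2709)·311.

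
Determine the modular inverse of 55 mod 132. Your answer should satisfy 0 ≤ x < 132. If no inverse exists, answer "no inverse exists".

no inverse exists

Euclidean algorithm on 132, 55:
132 = 2×55 + 22
55 = 2×22 + 11
22 = 2×11 + 0
gcd(55, 132) = 11 ≠ 1, so 55 has no multiplicative inverse modulo 132.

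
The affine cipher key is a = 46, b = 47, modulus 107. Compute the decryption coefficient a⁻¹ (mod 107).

7

Apply the Euclidean algorithm to 107 and 46:
107 = 2×46 + 15
46 = 3×15 + 1
15 = 15×1 + 0
gcd = 1, so the inverse exists. Back-substitute:
1 = 46 − 3·15
1 = −3·107 + 7·46
So 46·7 ≡ 1 (mod 107).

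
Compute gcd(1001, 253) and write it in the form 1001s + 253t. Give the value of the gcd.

11

Repeated division:
1001 = 3*253 + 242
253 = 1*242 + 11
242 = 22*11 + 0
gcd(1001, 253) = 11.
Back-substituting:
11 = 253 − 242
11 = −1001 + 4·253
So 11 = (-1)·1001 + (4)·253.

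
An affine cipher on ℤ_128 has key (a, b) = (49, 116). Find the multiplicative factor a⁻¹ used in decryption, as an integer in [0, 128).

81

gcd(128, 49) by repeated division:
128 = 2·49 + 30
49 = 1·30 + 19
30 = 1·19 + 11
19 = 1·11 + 8
11 = 1·8 + 3
8 = 2·3 + 2
3 = 1·2 + 1
2 = 2·1 + 0
The gcd is 1. Working backward:
1 = 3 − 2
1 = −8 + 3·3
1 = 3·11 − 4·8
1 = −4·19 + 7·11
1 = 7·30 − 11·19
1 = −11·49 + 18·30
1 = 18·128 − 47·49
Hence 49⁻¹ ≡ -47 ≡ 81 (mod 128).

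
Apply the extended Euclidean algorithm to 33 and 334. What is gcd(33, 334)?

1

Apply Euclid's algorithm to 334 and 33:
334 = 10×33 + 4
33 = 8×4 + 1
4 = 4×1 + 0
gcd(33, 334) = 1.
Express as a combination:
1 = 33 − 8·4
1 = −8·334 + 81·33
So 1 = (-8)·334 + (81)·33.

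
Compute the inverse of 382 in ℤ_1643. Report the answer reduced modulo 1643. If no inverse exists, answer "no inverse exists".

Run Euclid on (1643, 382):
1643 = 4*382 + 115
382 = 3*115 + 37
115 = 3*37 + 4
37 = 9*4 + 1
4 = 4*1 + 0
Since gcd(382, 1643) = 1, back-substitute to write 1 as a combination:
1 = 37 − 9·4
1 = −9·115 + 28·37
1 = 28·382 − 93·115
1 = −93·1643 + 400·382
So 382·400 ≡ 1 (mod 1643).

400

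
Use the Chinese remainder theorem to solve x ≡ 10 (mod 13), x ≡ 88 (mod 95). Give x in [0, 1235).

Write x = 10 + 13·k. Then 13·k ≡ 88 − 10 ≡ 78 (mod 95).
Need 13⁻¹ mod 95. Extended Euclid on (95, 13):
95 = 7*13 + 4
13 = 3*4 + 1
4 = 4*1 + 0
Back-substitute:
1 = 13 − 3·4
1 = −3·95 + 22·13
13⁻¹ ≡ 22 (mod 95), so k ≡ 22·78 ≡ 6 (mod 95).
x = 10 + 13·6 = 88.

88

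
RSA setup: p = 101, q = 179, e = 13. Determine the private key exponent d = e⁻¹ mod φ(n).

5477

φ(n) = (p−1)(q−1) = 100·178 = 17800.
Need d with 13·d ≡ 1 (mod 17800). Apply the extended Euclidean algorithm:
17800 = 1369×13 + 3
13 = 4×3 + 1
3 = 3×1 + 0
Back-substitute:
1 = 13 − 4·3
1 = −4·17800 + 5477·13
So 13·5477 ≡ 1 (mod 17800), hence d = 5477.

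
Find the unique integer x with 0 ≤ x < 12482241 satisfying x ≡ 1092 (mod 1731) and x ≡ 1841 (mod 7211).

6376365

Write x = 1092 + 1731·k. Then 1731·k ≡ 1841 − 1092 ≡ 749 (mod 7211).
Need 1731⁻¹ mod 7211. Extended Euclid on (7211, 1731):
7211 = 4·1731 + 287
1731 = 6·287 + 9
287 = 31·9 + 8
9 = 1·8 + 1
8 = 8·1 + 0
Back-substitute:
1 = 9 − 8
1 = −287 + 32·9
1 = 32·1731 − 193·287
1 = −193·7211 + 804·1731
1731⁻¹ ≡ 804 (mod 7211), so k ≡ 804·749 ≡ 3683 (mod 7211).
x = 1092 + 1731·3683 = 6376365.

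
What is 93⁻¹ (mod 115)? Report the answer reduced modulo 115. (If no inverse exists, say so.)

Extended Euclidean algorithm:
115 = 1×93 + 22
93 = 4×22 + 5
22 = 4×5 + 2
5 = 2×2 + 1
2 = 2×1 + 0
Since gcd(93, 115) = 1, back-substitute to write 1 as a combination:
1 = 5 − 2·2
1 = −2·22 + 9·5
1 = 9·93 − 38·22
1 = −38·115 + 47·93
So 93·47 ≡ 1 (mod 115).

47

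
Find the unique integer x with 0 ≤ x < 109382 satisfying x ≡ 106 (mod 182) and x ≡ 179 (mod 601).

27224

Write x = 106 + 182·k. Then 182·k ≡ 179 − 106 ≡ 73 (mod 601).
Need 182⁻¹ mod 601. Extended Euclid on (601, 182):
601 = 3*182 + 55
182 = 3*55 + 17
55 = 3*17 + 4
17 = 4*4 + 1
4 = 4*1 + 0
Back-substitute:
1 = 17 − 4·4
1 = −4·55 + 13·17
1 = 13·182 − 43·55
1 = −43·601 + 142·182
182⁻¹ ≡ 142 (mod 601), so k ≡ 142·73 ≡ 149 (mod 601).
x = 106 + 182·149 = 27224.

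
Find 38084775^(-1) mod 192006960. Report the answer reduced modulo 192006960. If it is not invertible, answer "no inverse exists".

no inverse exists

Compute gcd(38084775, 192006960):
192006960 = 5×38084775 + 1583085
38084775 = 24×1583085 + 90735
1583085 = 17×90735 + 40590
90735 = 2×40590 + 9555
40590 = 4×9555 + 2370
9555 = 4×2370 + 75
2370 = 31×75 + 45
75 = 1×45 + 30
45 = 1×30 + 15
30 = 2×15 + 0
Since gcd = 15 > 1, 38084775 is not a unit mod 192006960.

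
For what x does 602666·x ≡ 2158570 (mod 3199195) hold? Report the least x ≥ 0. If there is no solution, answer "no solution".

440495

First find gcd(602666, 3199195):
3199195 = 5×602666 + 185865
602666 = 3×185865 + 45071
185865 = 4×45071 + 5581
45071 = 8×5581 + 423
5581 = 13×423 + 82
423 = 5×82 + 13
82 = 6×13 + 4
13 = 3×4 + 1
4 = 4×1 + 0
gcd = 1, so a unique solution mod 3199195 exists.
Back-substitute for the Bézout coefficients:
1 = 13 − 3·4
1 = −3·82 + 19·13
1 = 19·423 − 98·82
1 = −98·5581 + 1293·423
1 = 1293·45071 − 10442·5581
1 = −10442·185865 + 43061·45071
1 = 43061·602666 − 139625·185865
1 = −139625·3199195 + 741186·602666
So 602666·(741186) ≡ 1 (mod 3199195), giving 602666⁻¹ ≡ 741186.
x ≡ 602666⁻¹·2158570 ≡ 741186·2158570 ≡ 440495 (mod 3199195).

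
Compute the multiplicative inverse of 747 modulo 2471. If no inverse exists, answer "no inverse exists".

Extended Euclidean algorithm:
2471 = 3×747 + 230
747 = 3×230 + 57
230 = 4×57 + 2
57 = 28×2 + 1
2 = 2×1 + 0
The gcd is 1. Working backward:
1 = 57 − 28·2
1 = −28·230 + 113·57
1 = 113·747 − 367·230
1 = −367·2471 + 1214·747
So 747·1214 ≡ 1 (mod 2471).

1214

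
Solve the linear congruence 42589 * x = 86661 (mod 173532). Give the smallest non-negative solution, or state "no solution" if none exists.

First find gcd(42589, 173532):
173532 = 4×42589 + 3176
42589 = 13×3176 + 1301
3176 = 2×1301 + 574
1301 = 2×574 + 153
574 = 3×153 + 115
153 = 1×115 + 38
115 = 3×38 + 1
38 = 38×1 + 0
gcd = 1, so a unique solution mod 173532 exists.
Back-substitute for the Bézout coefficients:
1 = 115 − 3·38
1 = −3·153 + 4·115
1 = 4·574 − 15·153
1 = −15·1301 + 34·574
1 = 34·3176 − 83·1301
1 = −83·42589 + 1113·3176
1 = 1113·173532 − 4535·42589
So 42589·(-4535) ≡ 1 (mod 173532), giving 42589⁻¹ ≡ 168997.
x ≡ 42589⁻¹·86661 ≡ 168997·86661 ≡ 42345 (mod 173532).

42345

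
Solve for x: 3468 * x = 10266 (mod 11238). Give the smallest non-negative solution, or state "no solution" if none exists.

1607

First find gcd(3468, 11238):
11238 = 3·3468 + 834
3468 = 4·834 + 132
834 = 6·132 + 42
132 = 3·42 + 6
42 = 7·6 + 0
gcd = 6 and 6 | 10266, so solutions exist. Divide through by 6: 578x ≡ 1711 (mod 1873).
Now find 578⁻¹ mod 1873:
1873 = 3*578 + 139
578 = 4*139 + 22
139 = 6*22 + 7
22 = 3*7 + 1
7 = 7*1 + 0
Back-substitute:
1 = 22 − 3·7
1 = −3·139 + 19·22
1 = 19·578 − 79·139
1 = −79·1873 + 256·578
So 578⁻¹ ≡ 256 (mod 1873).
Then x ≡ 256·1711 ≡ 1607 (mod 1873); the smallest non-negative solution is x = 1607.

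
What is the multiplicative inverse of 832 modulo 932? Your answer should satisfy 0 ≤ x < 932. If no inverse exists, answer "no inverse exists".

no inverse exists

Euclidean algorithm on 932, 832:
932 = 1×832 + 100
832 = 8×100 + 32
100 = 3×32 + 4
32 = 8×4 + 0
The gcd is 4, not 1, hence no inverse exists.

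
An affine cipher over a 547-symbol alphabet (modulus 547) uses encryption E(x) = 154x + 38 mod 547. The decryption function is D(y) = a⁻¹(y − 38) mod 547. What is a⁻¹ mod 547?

Run Euclid on (547, 154):
547 = 3·154 + 85
154 = 1·85 + 69
85 = 1·69 + 16
69 = 4·16 + 5
16 = 3·5 + 1
5 = 5·1 + 0
Since gcd(154, 547) = 1, back-substitute to write 1 as a combination:
1 = 16 − 3·5
1 = −3·69 + 13·16
1 = 13·85 − 16·69
1 = −16·154 + 29·85
1 = 29·547 − 103·154
So 154·(-103) ≡ 1 (mod 547), and -103 ≡ 444 (mod 547).

444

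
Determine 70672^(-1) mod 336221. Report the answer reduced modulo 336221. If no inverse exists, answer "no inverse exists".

55772

gcd(336221, 70672) by repeated division:
336221 = 4*70672 + 53533
70672 = 1*53533 + 17139
53533 = 3*17139 + 2116
17139 = 8*2116 + 211
2116 = 10*211 + 6
211 = 35*6 + 1
6 = 6*1 + 0
The gcd is 1. Working backward:
1 = 211 − 35·6
1 = −35·2116 + 351·211
1 = 351·17139 − 2843·2116
1 = −2843·53533 + 8880·17139
1 = 8880·70672 − 11723·53533
1 = −11723·336221 + 55772·70672
So 70672·55772 ≡ 1 (mod 336221).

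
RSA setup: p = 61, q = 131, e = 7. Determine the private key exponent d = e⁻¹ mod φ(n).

φ(n) = (p−1)(q−1) = 60·130 = 7800.
Need d with 7·d ≡ 1 (mod 7800). Apply the extended Euclidean algorithm:
7800 = 1114*7 + 2
7 = 3*2 + 1
2 = 2*1 + 0
Back-substitute:
1 = 7 − 3·2
1 = −3·7800 + 3343·7
So 7·3343 ≡ 1 (mod 7800), hence d = 3343.

3343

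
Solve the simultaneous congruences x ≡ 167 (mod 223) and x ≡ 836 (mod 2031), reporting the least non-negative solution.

Write x = 167 + 223·k. Then 223·k ≡ 836 − 167 ≡ 669 (mod 2031).
Need 223⁻¹ mod 2031. Extended Euclid on (2031, 223):
2031 = 9×223 + 24
223 = 9×24 + 7
24 = 3×7 + 3
7 = 2×3 + 1
3 = 3×1 + 0
Back-substitute:
1 = 7 − 2·3
1 = −2·24 + 7·7
1 = 7·223 − 65·24
1 = −65·2031 + 592·223
223⁻¹ ≡ 592 (mod 2031), so k ≡ 592·669 ≡ 3 (mod 2031).
x = 167 + 223·3 = 836.

836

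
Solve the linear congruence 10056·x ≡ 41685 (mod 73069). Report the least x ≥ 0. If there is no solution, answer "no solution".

First find gcd(10056, 73069):
73069 = 7*10056 + 2677
10056 = 3*2677 + 2025
2677 = 1*2025 + 652
2025 = 3*652 + 69
652 = 9*69 + 31
69 = 2*31 + 7
31 = 4*7 + 3
7 = 2*3 + 1
3 = 3*1 + 0
gcd = 1, so a unique solution mod 73069 exists.
Back-substitute for the Bézout coefficients:
1 = 7 − 2·3
1 = −2·31 + 9·7
1 = 9·69 − 20·31
1 = −20·652 + 189·69
1 = 189·2025 − 587·652
1 = −587·2677 + 776·2025
1 = 776·10056 − 2915·2677
1 = −2915·73069 + 21181·10056
So 10056·(21181) ≡ 1 (mod 73069), giving 10056⁻¹ ≡ 21181.
x ≡ 10056⁻¹·41685 ≡ 21181·41685 ≡ 37258 (mod 73069).

37258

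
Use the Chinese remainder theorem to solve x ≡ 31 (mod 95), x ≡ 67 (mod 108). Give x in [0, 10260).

Write x = 31 + 95·k. Then 95·k ≡ 67 − 31 ≡ 36 (mod 108).
Need 95⁻¹ mod 108. Extended Euclid on (108, 95):
108 = 1*95 + 13
95 = 7*13 + 4
13 = 3*4 + 1
4 = 4*1 + 0
Back-substitute:
1 = 13 − 3·4
1 = −3·95 + 22·13
1 = 22·108 − 25·95
95⁻¹ ≡ 83 (mod 108), so k ≡ 83·36 ≡ 72 (mod 108).
x = 31 + 95·72 = 6871.

6871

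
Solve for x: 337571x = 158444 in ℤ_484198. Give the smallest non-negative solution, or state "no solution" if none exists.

First find gcd(337571, 484198):
484198 = 1·337571 + 146627
337571 = 2·146627 + 44317
146627 = 3·44317 + 13676
44317 = 3·13676 + 3289
13676 = 4·3289 + 520
3289 = 6·520 + 169
520 = 3·169 + 13
169 = 13·13 + 0
gcd = 13 and 13 | 158444, so solutions exist. Divide through by 13: 25967x ≡ 12188 (mod 37246).
Now find 25967⁻¹ mod 37246:
37246 = 1·25967 + 11279
25967 = 2·11279 + 3409
11279 = 3·3409 + 1052
3409 = 3·1052 + 253
1052 = 4·253 + 40
253 = 6·40 + 13
40 = 3·13 + 1
13 = 13·1 + 0
Back-substitute:
1 = 40 − 3·13
1 = −3·253 + 19·40
1 = 19·1052 − 79·253
1 = −79·3409 + 256·1052
1 = 256·11279 − 847·3409
1 = −847·25967 + 1950·11279
1 = 1950·37246 − 2797·25967
So 25967·(-2797) ≡ 1 (mod 37246), i.e. 25967⁻¹ ≡ 34449.
Then x ≡ 34449·12188 ≡ 27500 (mod 37246); the smallest non-negative solution is x = 27500.

27500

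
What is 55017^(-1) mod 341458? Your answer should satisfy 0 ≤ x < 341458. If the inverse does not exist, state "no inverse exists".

Apply the Euclidean algorithm to 341458 and 55017:
341458 = 6·55017 + 11356
55017 = 4·11356 + 9593
11356 = 1·9593 + 1763
9593 = 5·1763 + 778
1763 = 2·778 + 207
778 = 3·207 + 157
207 = 1·157 + 50
157 = 3·50 + 7
50 = 7·7 + 1
7 = 7·1 + 0
gcd = 1, so the inverse exists. Back-substitute:
1 = 50 − 7·7
1 = −7·157 + 22·50
1 = 22·207 − 29·157
1 = −29·778 + 109·207
1 = 109·1763 − 247·778
1 = −247·9593 + 1344·1763
1 = 1344·11356 − 1591·9593
1 = −1591·55017 + 7708·11356
1 = 7708·341458 − 47839·55017
Hence 55017⁻¹ ≡ -47839 ≡ 293619 (mod 341458).

293619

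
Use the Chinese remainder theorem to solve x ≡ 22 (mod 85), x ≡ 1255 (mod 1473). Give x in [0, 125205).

Write x = 22 + 85·k. Then 85·k ≡ 1255 − 22 ≡ 1233 (mod 1473).
Need 85⁻¹ mod 1473. Extended Euclid on (1473, 85):
1473 = 17*85 + 28
85 = 3*28 + 1
28 = 28*1 + 0
Back-substitute:
1 = 85 − 3·28
1 = −3·1473 + 52·85
85⁻¹ ≡ 52 (mod 1473), so k ≡ 52·1233 ≡ 777 (mod 1473).
x = 22 + 85·777 = 66067.

66067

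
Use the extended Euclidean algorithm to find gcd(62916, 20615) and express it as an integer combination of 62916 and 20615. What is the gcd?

Apply Euclid's algorithm to 62916 and 20615:
62916 = 3*20615 + 1071
20615 = 19*1071 + 266
1071 = 4*266 + 7
266 = 38*7 + 0
gcd(62916, 20615) = 7.
Back-substituting:
7 = 1071 − 4·266
7 = −4·20615 + 77·1071
7 = 77·62916 − 235·20615
So 7 = (77)·62916 + (-235)·20615.

7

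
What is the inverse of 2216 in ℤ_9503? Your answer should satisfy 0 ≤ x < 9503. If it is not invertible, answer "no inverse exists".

Apply the Euclidean algorithm to 9503 and 2216:
9503 = 4·2216 + 639
2216 = 3·639 + 299
639 = 2·299 + 41
299 = 7·41 + 12
41 = 3·12 + 5
12 = 2·5 + 2
5 = 2·2 + 1
2 = 2·1 + 0
Since gcd(2216, 9503) = 1, back-substitute to write 1 as a combination:
1 = 5 − 2·2
1 = −2·12 + 5·5
1 = 5·41 − 17·12
1 = −17·299 + 124·41
1 = 124·639 − 265·299
1 = −265·2216 + 919·639
1 = 919·9503 − 3941·2216
Thus 2216·(-3941) ≡ 1 (mod 9503); reducing, -3941 mod 9503 = 5562.

5562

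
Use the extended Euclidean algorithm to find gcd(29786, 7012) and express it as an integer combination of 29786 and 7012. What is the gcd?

Apply Euclid's algorithm to 29786 and 7012:
29786 = 4*7012 + 1738
7012 = 4*1738 + 60
1738 = 28*60 + 58
60 = 1*58 + 2
58 = 29*2 + 0
gcd(29786, 7012) = 2.
Express as a combination:
2 = 60 − 58
2 = −1738 + 29·60
2 = 29·7012 − 117·1738
2 = −117·29786 + 497·7012
So 2 = (-117)·29786 + (497)·7012.

2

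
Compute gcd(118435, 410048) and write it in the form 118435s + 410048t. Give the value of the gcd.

1

Euclidean algorithm:
410048 = 3*118435 + 54743
118435 = 2*54743 + 8949
54743 = 6*8949 + 1049
8949 = 8*1049 + 557
1049 = 1*557 + 492
557 = 1*492 + 65
492 = 7*65 + 37
65 = 1*37 + 28
37 = 1*28 + 9
28 = 3*9 + 1
9 = 9*1 + 0
gcd(118435, 410048) = 1.
Express as a combination:
1 = 28 − 3·9
1 = −3·37 + 4·28
1 = 4·65 − 7·37
1 = −7·492 + 53·65
1 = 53·557 − 60·492
1 = −60·1049 + 113·557
1 = 113·8949 − 964·1049
1 = −964·54743 + 5897·8949
1 = 5897·118435 − 12758·54743
1 = −12758·410048 + 44171·118435
So 1 = (-12758)·410048 + (44171)·118435.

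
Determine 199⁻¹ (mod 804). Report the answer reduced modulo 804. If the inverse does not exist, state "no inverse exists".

Extended Euclidean algorithm:
804 = 4*199 + 8
199 = 24*8 + 7
8 = 1*7 + 1
7 = 7*1 + 0
gcd = 1, so the inverse exists. Back-substitute:
1 = 8 − 7
1 = −199 + 25·8
1 = 25·804 − 101·199
So 199·(-101) ≡ 1 (mod 804), and -101 ≡ 703 (mod 804).

703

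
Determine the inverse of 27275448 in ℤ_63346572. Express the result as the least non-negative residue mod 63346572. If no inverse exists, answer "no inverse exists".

no inverse exists

Compute gcd(27275448, 63346572):
63346572 = 2·27275448 + 8795676
27275448 = 3·8795676 + 888420
8795676 = 9·888420 + 799896
888420 = 1·799896 + 88524
799896 = 9·88524 + 3180
88524 = 27·3180 + 2664
3180 = 1·2664 + 516
2664 = 5·516 + 84
516 = 6·84 + 12
84 = 7·12 + 0
The gcd is 12, not 1, hence no inverse exists.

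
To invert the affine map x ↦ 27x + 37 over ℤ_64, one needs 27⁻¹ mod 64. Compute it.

Run Euclid on (64, 27):
64 = 2×27 + 10
27 = 2×10 + 7
10 = 1×7 + 3
7 = 2×3 + 1
3 = 3×1 + 0
The gcd is 1. Working backward:
1 = 7 − 2·3
1 = −2·10 + 3·7
1 = 3·27 − 8·10
1 = −8·64 + 19·27
So 27·19 ≡ 1 (mod 64).

19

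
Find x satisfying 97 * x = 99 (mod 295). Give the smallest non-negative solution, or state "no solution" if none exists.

First find gcd(97, 295):
295 = 3×97 + 4
97 = 24×4 + 1
4 = 4×1 + 0
gcd = 1, so a unique solution mod 295 exists.
Back-substitute for the Bézout coefficients:
1 = 97 − 24·4
1 = −24·295 + 73·97
So 97·(73) ≡ 1 (mod 295), giving 97⁻¹ ≡ 73.
x ≡ 97⁻¹·99 ≡ 73·99 ≡ 147 (mod 295).

147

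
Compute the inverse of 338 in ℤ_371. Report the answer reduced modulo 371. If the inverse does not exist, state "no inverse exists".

326

Run Euclid on (371, 338):
371 = 1×338 + 33
338 = 10×33 + 8
33 = 4×8 + 1
8 = 8×1 + 0
Since gcd(338, 371) = 1, back-substitute to write 1 as a combination:
1 = 33 − 4·8
1 = −4·338 + 41·33
1 = 41·371 − 45·338
So 338·(-45) ≡ 1 (mod 371), and -45 ≡ 326 (mod 371).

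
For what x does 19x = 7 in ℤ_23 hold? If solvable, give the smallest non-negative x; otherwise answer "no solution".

First find gcd(19, 23):
23 = 1·19 + 4
19 = 4·4 + 3
4 = 1·3 + 1
3 = 3·1 + 0
gcd = 1, so a unique solution mod 23 exists.
Back-substitute for the Bézout coefficients:
1 = 4 − 3
1 = −19 + 5·4
1 = 5·23 − 6·19
So 19·(-6) ≡ 1 (mod 23), giving 19⁻¹ ≡ 17.
x ≡ 19⁻¹·7 ≡ 17·7 ≡ 4 (mod 23).

4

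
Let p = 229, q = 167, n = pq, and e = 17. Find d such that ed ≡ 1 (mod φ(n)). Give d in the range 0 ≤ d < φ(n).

φ(n) = (p−1)(q−1) = 228·166 = 37848.
Need d with 17·d ≡ 1 (mod 37848). Apply the extended Euclidean algorithm:
37848 = 2226·17 + 6
17 = 2·6 + 5
6 = 1·5 + 1
5 = 5·1 + 0
Back-substitute:
1 = 6 − 5
1 = −17 + 3·6
1 = 3·37848 − 6679·17
So 17·(-6679) ≡ 1 (mod 37848), hence d ≡ -6679 ≡ 31169 (mod 37848).

31169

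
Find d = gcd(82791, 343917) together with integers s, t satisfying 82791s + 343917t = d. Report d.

9

Repeated division:
343917 = 4×82791 + 12753
82791 = 6×12753 + 6273
12753 = 2×6273 + 207
6273 = 30×207 + 63
207 = 3×63 + 18
63 = 3×18 + 9
18 = 2×9 + 0
gcd(82791, 343917) = 9.
Express as a combination:
9 = 63 − 3·18
9 = −3·207 + 10·63
9 = 10·6273 − 303·207
9 = −303·12753 + 616·6273
9 = 616·82791 − 3999·12753
9 = −3999·343917 + 16612·82791
So 9 = (-3999)·343917 + (16612)·82791.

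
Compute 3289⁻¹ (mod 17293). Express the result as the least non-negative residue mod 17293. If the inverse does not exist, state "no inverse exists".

gcd(17293, 3289) by repeated division:
17293 = 5*3289 + 848
3289 = 3*848 + 745
848 = 1*745 + 103
745 = 7*103 + 24
103 = 4*24 + 7
24 = 3*7 + 3
7 = 2*3 + 1
3 = 3*1 + 0
gcd = 1, so the inverse exists. Back-substitute:
1 = 7 − 2·3
1 = −2·24 + 7·7
1 = 7·103 − 30·24
1 = −30·745 + 217·103
1 = 217·848 − 247·745
1 = −247·3289 + 958·848
1 = 958·17293 − 5037·3289
Hence 3289⁻¹ ≡ -5037 ≡ 12256 (mod 17293).

12256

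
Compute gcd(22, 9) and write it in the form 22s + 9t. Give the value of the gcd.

Repeated division:
22 = 2*9 + 4
9 = 2*4 + 1
4 = 4*1 + 0
gcd(22, 9) = 1.
Working backward:
1 = 9 − 2·4
1 = −2·22 + 5·9
So 1 = (-2)·22 + (5)·9.

1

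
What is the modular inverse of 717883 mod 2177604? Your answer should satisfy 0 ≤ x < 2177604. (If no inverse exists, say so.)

Apply the Euclidean algorithm to 2177604 and 717883:
2177604 = 3·717883 + 23955
717883 = 29·23955 + 23188
23955 = 1·23188 + 767
23188 = 30·767 + 178
767 = 4·178 + 55
178 = 3·55 + 13
55 = 4·13 + 3
13 = 4·3 + 1
3 = 3·1 + 0
Since gcd(717883, 2177604) = 1, back-substitute to write 1 as a combination:
1 = 13 − 4·3
1 = −4·55 + 17·13
1 = 17·178 − 55·55
1 = −55·767 + 237·178
1 = 237·23188 − 7165·767
1 = −7165·23955 + 7402·23188
1 = 7402·717883 − 221823·23955
1 = −221823·2177604 + 672871·717883
So 717883·672871 ≡ 1 (mod 2177604).

672871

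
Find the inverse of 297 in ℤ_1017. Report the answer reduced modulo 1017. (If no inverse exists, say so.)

Compute gcd(297, 1017):
1017 = 3·297 + 126
297 = 2·126 + 45
126 = 2·45 + 36
45 = 1·36 + 9
36 = 4·9 + 0
Since gcd = 9 > 1, 297 is not a unit mod 1017.

no inverse exists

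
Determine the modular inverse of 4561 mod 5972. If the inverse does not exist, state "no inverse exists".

965

Extended Euclidean algorithm:
5972 = 1*4561 + 1411
4561 = 3*1411 + 328
1411 = 4*328 + 99
328 = 3*99 + 31
99 = 3*31 + 6
31 = 5*6 + 1
6 = 6*1 + 0
gcd = 1, so the inverse exists. Back-substitute:
1 = 31 − 5·6
1 = −5·99 + 16·31
1 = 16·328 − 53·99
1 = −53·1411 + 228·328
1 = 228·4561 − 737·1411
1 = −737·5972 + 965·4561
So 4561·965 ≡ 1 (mod 5972).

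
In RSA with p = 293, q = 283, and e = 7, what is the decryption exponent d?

φ(n) = (p−1)(q−1) = 292·282 = 82344.
Need d with 7·d ≡ 1 (mod 82344). Apply the extended Euclidean algorithm:
82344 = 11763*7 + 3
7 = 2*3 + 1
3 = 3*1 + 0
Back-substitute:
1 = 7 − 2·3
1 = −2·82344 + 23527·7
So 7·23527 ≡ 1 (mod 82344), hence d = 23527.

23527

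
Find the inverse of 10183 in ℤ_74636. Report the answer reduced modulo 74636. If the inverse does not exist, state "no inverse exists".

Apply the Euclidean algorithm to 74636 and 10183:
74636 = 7×10183 + 3355
10183 = 3×3355 + 118
3355 = 28×118 + 51
118 = 2×51 + 16
51 = 3×16 + 3
16 = 5×3 + 1
3 = 3×1 + 0
Since gcd(10183, 74636) = 1, back-substitute to write 1 as a combination:
1 = 16 − 5·3
1 = −5·51 + 16·16
1 = 16·118 − 37·51
1 = −37·3355 + 1052·118
1 = 1052·10183 − 3193·3355
1 = −3193·74636 + 23403·10183
So 10183·23403 ≡ 1 (mod 74636).

23403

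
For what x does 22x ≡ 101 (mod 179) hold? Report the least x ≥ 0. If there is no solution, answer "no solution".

First find gcd(22, 179):
179 = 8×22 + 3
22 = 7×3 + 1
3 = 3×1 + 0
gcd = 1, so a unique solution mod 179 exists.
Back-substitute for the Bézout coefficients:
1 = 22 − 7·3
1 = −7·179 + 57·22
So 22·(57) ≡ 1 (mod 179), giving 22⁻¹ ≡ 57.
x ≡ 22⁻¹·101 ≡ 57·101 ≡ 29 (mod 179).

29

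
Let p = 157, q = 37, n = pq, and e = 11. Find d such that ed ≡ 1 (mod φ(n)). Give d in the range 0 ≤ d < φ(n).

4595

φ(n) = (p−1)(q−1) = 156·36 = 5616.
Need d with 11·d ≡ 1 (mod 5616). Apply the extended Euclidean algorithm:
5616 = 510·11 + 6
11 = 1·6 + 5
6 = 1·5 + 1
5 = 5·1 + 0
Back-substitute:
1 = 6 − 5
1 = −11 + 2·6
1 = 2·5616 − 1021·11
So 11·(-1021) ≡ 1 (mod 5616), hence d ≡ -1021 ≡ 4595 (mod 5616).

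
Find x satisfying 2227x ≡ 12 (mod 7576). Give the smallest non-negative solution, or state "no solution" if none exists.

First find gcd(2227, 7576):
7576 = 3×2227 + 895
2227 = 2×895 + 437
895 = 2×437 + 21
437 = 20×21 + 17
21 = 1×17 + 4
17 = 4×4 + 1
4 = 4×1 + 0
gcd = 1, so a unique solution mod 7576 exists.
Back-substitute for the Bézout coefficients:
1 = 17 − 4·4
1 = −4·21 + 5·17
1 = 5·437 − 104·21
1 = −104·895 + 213·437
1 = 213·2227 − 530·895
1 = −530·7576 + 1803·2227
So 2227·(1803) ≡ 1 (mod 7576), giving 2227⁻¹ ≡ 1803.
x ≡ 2227⁻¹·12 ≡ 1803·12 ≡ 6484 (mod 7576).

6484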